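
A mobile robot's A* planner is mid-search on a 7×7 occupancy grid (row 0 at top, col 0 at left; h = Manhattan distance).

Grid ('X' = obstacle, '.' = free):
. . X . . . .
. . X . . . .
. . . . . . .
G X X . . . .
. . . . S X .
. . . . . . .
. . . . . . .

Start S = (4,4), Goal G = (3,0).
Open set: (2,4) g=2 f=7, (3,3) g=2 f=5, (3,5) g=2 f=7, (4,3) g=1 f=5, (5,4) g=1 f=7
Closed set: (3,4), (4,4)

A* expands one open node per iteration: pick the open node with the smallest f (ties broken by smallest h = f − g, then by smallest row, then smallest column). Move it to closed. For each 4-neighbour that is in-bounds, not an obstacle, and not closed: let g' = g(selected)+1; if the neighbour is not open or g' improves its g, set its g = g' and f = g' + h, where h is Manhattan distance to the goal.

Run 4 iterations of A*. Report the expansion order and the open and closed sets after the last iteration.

step 1: expand (3,3) (f=5, h=3) → closed; open now [(2,3) g=3 f=7, (2,4) g=2 f=7, (3,5) g=2 f=7, (4,3) g=1 f=5, (5,4) g=1 f=7]
step 2: expand (4,3) (f=5, h=4) → closed; open now [(2,3) g=3 f=7, (2,4) g=2 f=7, (3,5) g=2 f=7, (4,2) g=2 f=5, (5,3) g=2 f=7, (5,4) g=1 f=7]
step 3: expand (4,2) (f=5, h=3) → closed; open now [(2,3) g=3 f=7, (2,4) g=2 f=7, (3,5) g=2 f=7, (4,1) g=3 f=5, (5,2) g=3 f=7, (5,3) g=2 f=7, (5,4) g=1 f=7]
step 4: expand (4,1) (f=5, h=2) → closed; open now [(2,3) g=3 f=7, (2,4) g=2 f=7, (3,5) g=2 f=7, (4,0) g=4 f=5, (5,1) g=4 f=7, (5,2) g=3 f=7, (5,3) g=2 f=7, (5,4) g=1 f=7]

order=[(3,3) → (4,3) → (4,2) → (4,1)]; open=[(2,3) g=3 f=7, (2,4) g=2 f=7, (3,5) g=2 f=7, (4,0) g=4 f=5, (5,1) g=4 f=7, (5,2) g=3 f=7, (5,3) g=2 f=7, (5,4) g=1 f=7]; closed=[(3,3), (3,4), (4,1), (4,2), (4,3), (4,4)]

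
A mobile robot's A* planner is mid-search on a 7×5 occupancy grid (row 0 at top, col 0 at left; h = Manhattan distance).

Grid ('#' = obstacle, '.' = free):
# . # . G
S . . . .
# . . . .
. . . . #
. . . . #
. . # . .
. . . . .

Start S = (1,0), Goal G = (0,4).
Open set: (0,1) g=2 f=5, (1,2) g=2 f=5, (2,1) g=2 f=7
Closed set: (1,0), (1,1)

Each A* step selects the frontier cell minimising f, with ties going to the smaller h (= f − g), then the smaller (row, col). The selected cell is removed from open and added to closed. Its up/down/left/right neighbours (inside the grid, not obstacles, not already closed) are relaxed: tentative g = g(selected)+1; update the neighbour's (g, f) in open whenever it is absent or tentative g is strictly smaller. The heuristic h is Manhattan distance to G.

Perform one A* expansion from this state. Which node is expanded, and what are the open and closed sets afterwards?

step 1: expand (0,1) (f=5, h=3) → closed; open now [(1,2) g=2 f=5, (2,1) g=2 f=7]

expanded=(0,1); open=[(1,2) g=2 f=5, (2,1) g=2 f=7]; closed=[(0,1), (1,0), (1,1)]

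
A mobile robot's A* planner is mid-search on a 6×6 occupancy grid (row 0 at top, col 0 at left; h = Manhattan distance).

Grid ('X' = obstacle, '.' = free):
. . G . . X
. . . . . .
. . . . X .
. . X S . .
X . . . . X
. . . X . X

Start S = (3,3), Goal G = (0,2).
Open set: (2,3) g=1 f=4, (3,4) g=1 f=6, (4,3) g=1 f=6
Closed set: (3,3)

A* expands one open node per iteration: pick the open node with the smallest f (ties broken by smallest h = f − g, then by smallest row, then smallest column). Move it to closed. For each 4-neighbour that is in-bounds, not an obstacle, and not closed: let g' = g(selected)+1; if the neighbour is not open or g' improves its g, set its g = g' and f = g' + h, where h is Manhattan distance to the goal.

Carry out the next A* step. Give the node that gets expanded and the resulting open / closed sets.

expanded=(2,3); open=[(1,3) g=2 f=4, (2,2) g=2 f=4, (3,4) g=1 f=6, (4,3) g=1 f=6]; closed=[(2,3), (3,3)]

step 1: expand (2,3) (f=4, h=3) → closed; open now [(1,3) g=2 f=4, (2,2) g=2 f=4, (3,4) g=1 f=6, (4,3) g=1 f=6]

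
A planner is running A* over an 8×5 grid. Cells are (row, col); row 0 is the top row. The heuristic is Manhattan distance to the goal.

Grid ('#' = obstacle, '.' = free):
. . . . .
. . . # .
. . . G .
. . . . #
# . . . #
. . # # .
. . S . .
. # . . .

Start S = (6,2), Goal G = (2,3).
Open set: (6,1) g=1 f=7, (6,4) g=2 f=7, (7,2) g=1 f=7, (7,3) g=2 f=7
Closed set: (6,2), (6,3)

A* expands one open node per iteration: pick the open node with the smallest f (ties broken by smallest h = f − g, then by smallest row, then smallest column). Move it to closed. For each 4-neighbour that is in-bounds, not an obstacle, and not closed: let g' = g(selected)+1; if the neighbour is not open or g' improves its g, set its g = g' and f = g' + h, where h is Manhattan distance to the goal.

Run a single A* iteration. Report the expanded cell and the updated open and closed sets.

step 1: expand (6,4) (f=7, h=5) → closed; open now [(5,4) g=3 f=7, (6,1) g=1 f=7, (7,2) g=1 f=7, (7,3) g=2 f=7, (7,4) g=3 f=9]

expanded=(6,4); open=[(5,4) g=3 f=7, (6,1) g=1 f=7, (7,2) g=1 f=7, (7,3) g=2 f=7, (7,4) g=3 f=9]; closed=[(6,2), (6,3), (6,4)]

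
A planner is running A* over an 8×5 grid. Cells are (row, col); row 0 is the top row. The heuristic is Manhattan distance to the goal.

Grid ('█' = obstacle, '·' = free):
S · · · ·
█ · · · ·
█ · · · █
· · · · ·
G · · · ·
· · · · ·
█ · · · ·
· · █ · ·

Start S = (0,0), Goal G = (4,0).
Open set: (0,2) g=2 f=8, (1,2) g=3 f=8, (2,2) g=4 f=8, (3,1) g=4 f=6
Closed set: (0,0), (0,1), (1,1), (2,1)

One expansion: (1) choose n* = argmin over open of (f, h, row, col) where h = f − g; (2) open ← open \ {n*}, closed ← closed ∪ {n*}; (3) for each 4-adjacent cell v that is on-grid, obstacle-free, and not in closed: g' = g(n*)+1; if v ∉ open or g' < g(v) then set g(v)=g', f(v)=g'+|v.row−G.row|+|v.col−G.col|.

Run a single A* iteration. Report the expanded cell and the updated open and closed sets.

step 1: expand (3,1) (f=6, h=2) → closed; open now [(0,2) g=2 f=8, (1,2) g=3 f=8, (2,2) g=4 f=8, (3,0) g=5 f=6, (3,2) g=5 f=8, (4,1) g=5 f=6]

expanded=(3,1); open=[(0,2) g=2 f=8, (1,2) g=3 f=8, (2,2) g=4 f=8, (3,0) g=5 f=6, (3,2) g=5 f=8, (4,1) g=5 f=6]; closed=[(0,0), (0,1), (1,1), (2,1), (3,1)]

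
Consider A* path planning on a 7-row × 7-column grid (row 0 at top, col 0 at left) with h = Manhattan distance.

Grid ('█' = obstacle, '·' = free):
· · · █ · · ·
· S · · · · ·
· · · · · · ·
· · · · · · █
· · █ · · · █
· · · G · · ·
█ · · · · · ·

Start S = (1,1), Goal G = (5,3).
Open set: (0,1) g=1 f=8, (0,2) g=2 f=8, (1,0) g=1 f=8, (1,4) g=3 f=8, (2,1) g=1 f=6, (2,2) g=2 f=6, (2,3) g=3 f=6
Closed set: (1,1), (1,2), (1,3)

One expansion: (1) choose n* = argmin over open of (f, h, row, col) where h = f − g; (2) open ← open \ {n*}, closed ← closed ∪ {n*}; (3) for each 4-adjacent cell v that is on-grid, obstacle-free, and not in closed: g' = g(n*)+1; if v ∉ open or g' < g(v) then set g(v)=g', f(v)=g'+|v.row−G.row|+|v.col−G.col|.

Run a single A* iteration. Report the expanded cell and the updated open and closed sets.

step 1: expand (2,3) (f=6, h=3) → closed; open now [(0,1) g=1 f=8, (0,2) g=2 f=8, (1,0) g=1 f=8, (1,4) g=3 f=8, (2,1) g=1 f=6, (2,2) g=2 f=6, (2,4) g=4 f=8, (3,3) g=4 f=6]

expanded=(2,3); open=[(0,1) g=1 f=8, (0,2) g=2 f=8, (1,0) g=1 f=8, (1,4) g=3 f=8, (2,1) g=1 f=6, (2,2) g=2 f=6, (2,4) g=4 f=8, (3,3) g=4 f=6]; closed=[(1,1), (1,2), (1,3), (2,3)]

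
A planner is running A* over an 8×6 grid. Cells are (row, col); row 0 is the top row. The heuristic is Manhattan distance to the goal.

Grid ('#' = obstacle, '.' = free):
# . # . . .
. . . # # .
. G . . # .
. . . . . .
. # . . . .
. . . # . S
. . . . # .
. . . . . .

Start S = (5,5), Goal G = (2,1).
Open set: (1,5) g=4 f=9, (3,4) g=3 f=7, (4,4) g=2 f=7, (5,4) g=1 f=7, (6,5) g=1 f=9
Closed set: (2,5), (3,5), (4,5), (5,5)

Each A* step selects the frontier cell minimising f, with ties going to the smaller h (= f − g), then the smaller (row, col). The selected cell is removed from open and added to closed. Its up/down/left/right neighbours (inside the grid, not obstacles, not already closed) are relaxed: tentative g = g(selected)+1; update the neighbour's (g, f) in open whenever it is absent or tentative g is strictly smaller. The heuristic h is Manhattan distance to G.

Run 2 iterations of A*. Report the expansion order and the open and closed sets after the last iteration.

order=[(3,4) → (3,3)]; open=[(1,5) g=4 f=9, (2,3) g=5 f=7, (3,2) g=5 f=7, (4,3) g=5 f=9, (4,4) g=2 f=7, (5,4) g=1 f=7, (6,5) g=1 f=9]; closed=[(2,5), (3,3), (3,4), (3,5), (4,5), (5,5)]

step 1: expand (3,4) (f=7, h=4) → closed; open now [(1,5) g=4 f=9, (3,3) g=4 f=7, (4,4) g=2 f=7, (5,4) g=1 f=7, (6,5) g=1 f=9]
step 2: expand (3,3) (f=7, h=3) → closed; open now [(1,5) g=4 f=9, (2,3) g=5 f=7, (3,2) g=5 f=7, (4,3) g=5 f=9, (4,4) g=2 f=7, (5,4) g=1 f=7, (6,5) g=1 f=9]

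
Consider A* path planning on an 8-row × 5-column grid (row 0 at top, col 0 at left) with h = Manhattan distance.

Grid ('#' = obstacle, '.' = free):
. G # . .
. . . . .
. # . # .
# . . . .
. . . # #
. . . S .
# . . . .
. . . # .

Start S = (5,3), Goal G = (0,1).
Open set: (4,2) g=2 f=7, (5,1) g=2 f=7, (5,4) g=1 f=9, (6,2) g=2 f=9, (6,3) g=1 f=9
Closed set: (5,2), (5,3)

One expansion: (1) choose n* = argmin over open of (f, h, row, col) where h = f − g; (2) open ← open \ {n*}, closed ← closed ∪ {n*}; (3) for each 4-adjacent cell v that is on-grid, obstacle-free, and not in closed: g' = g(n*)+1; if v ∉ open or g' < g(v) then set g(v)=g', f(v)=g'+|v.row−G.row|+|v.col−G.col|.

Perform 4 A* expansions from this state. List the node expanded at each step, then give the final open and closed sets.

step 1: expand (4,2) (f=7, h=5) → closed; open now [(3,2) g=3 f=7, (4,1) g=3 f=7, (5,1) g=2 f=7, (5,4) g=1 f=9, (6,2) g=2 f=9, (6,3) g=1 f=9]
step 2: expand (3,2) (f=7, h=4) → closed; open now [(2,2) g=4 f=7, (3,1) g=4 f=7, (3,3) g=4 f=9, (4,1) g=3 f=7, (5,1) g=2 f=7, (5,4) g=1 f=9, (6,2) g=2 f=9, (6,3) g=1 f=9]
step 3: expand (2,2) (f=7, h=3) → closed; open now [(1,2) g=5 f=7, (3,1) g=4 f=7, (3,3) g=4 f=9, (4,1) g=3 f=7, (5,1) g=2 f=7, (5,4) g=1 f=9, (6,2) g=2 f=9, (6,3) g=1 f=9]
step 4: expand (1,2) (f=7, h=2) → closed; open now [(1,1) g=6 f=7, (1,3) g=6 f=9, (3,1) g=4 f=7, (3,3) g=4 f=9, (4,1) g=3 f=7, (5,1) g=2 f=7, (5,4) g=1 f=9, (6,2) g=2 f=9, (6,3) g=1 f=9]

order=[(4,2) → (3,2) → (2,2) → (1,2)]; open=[(1,1) g=6 f=7, (1,3) g=6 f=9, (3,1) g=4 f=7, (3,3) g=4 f=9, (4,1) g=3 f=7, (5,1) g=2 f=7, (5,4) g=1 f=9, (6,2) g=2 f=9, (6,3) g=1 f=9]; closed=[(1,2), (2,2), (3,2), (4,2), (5,2), (5,3)]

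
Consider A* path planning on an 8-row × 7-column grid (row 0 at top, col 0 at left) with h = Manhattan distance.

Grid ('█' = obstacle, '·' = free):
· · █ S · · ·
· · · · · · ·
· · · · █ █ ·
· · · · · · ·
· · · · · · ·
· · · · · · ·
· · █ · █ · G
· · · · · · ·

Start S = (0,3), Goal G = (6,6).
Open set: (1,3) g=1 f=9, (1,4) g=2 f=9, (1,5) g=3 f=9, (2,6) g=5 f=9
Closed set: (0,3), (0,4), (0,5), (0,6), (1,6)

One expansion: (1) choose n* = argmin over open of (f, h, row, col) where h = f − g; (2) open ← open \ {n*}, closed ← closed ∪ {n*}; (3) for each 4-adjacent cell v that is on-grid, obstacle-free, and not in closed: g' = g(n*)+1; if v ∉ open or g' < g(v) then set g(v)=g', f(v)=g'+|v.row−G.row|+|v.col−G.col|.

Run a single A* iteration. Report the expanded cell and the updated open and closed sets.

step 1: expand (2,6) (f=9, h=4) → closed; open now [(1,3) g=1 f=9, (1,4) g=2 f=9, (1,5) g=3 f=9, (3,6) g=6 f=9]

expanded=(2,6); open=[(1,3) g=1 f=9, (1,4) g=2 f=9, (1,5) g=3 f=9, (3,6) g=6 f=9]; closed=[(0,3), (0,4), (0,5), (0,6), (1,6), (2,6)]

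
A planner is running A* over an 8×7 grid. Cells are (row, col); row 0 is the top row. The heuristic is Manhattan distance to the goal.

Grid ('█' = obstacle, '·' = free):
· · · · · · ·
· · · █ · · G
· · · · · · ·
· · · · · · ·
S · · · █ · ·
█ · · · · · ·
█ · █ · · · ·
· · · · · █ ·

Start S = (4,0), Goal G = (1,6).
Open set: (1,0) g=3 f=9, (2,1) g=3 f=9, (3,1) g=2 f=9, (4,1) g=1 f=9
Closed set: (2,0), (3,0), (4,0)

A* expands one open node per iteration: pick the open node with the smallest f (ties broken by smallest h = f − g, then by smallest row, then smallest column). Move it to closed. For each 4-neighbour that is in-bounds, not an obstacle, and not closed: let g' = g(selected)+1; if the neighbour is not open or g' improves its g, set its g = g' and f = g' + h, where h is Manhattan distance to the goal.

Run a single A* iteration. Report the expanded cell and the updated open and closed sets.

expanded=(1,0); open=[(0,0) g=4 f=11, (1,1) g=4 f=9, (2,1) g=3 f=9, (3,1) g=2 f=9, (4,1) g=1 f=9]; closed=[(1,0), (2,0), (3,0), (4,0)]

step 1: expand (1,0) (f=9, h=6) → closed; open now [(0,0) g=4 f=11, (1,1) g=4 f=9, (2,1) g=3 f=9, (3,1) g=2 f=9, (4,1) g=1 f=9]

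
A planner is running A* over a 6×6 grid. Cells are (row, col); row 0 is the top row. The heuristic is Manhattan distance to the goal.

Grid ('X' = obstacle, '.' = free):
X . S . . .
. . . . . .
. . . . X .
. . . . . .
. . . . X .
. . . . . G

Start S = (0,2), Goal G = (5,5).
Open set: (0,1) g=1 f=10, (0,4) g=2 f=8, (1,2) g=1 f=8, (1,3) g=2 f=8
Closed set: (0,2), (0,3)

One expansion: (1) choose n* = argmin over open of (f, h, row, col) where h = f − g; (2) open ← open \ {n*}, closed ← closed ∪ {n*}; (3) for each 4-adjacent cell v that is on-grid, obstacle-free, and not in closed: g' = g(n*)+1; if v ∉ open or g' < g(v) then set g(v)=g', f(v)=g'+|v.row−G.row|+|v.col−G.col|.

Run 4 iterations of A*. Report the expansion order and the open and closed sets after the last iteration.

order=[(0,4) → (0,5) → (1,5) → (2,5)]; open=[(0,1) g=1 f=10, (1,2) g=1 f=8, (1,3) g=2 f=8, (1,4) g=3 f=8, (3,5) g=6 f=8]; closed=[(0,2), (0,3), (0,4), (0,5), (1,5), (2,5)]

step 1: expand (0,4) (f=8, h=6) → closed; open now [(0,1) g=1 f=10, (0,5) g=3 f=8, (1,2) g=1 f=8, (1,3) g=2 f=8, (1,4) g=3 f=8]
step 2: expand (0,5) (f=8, h=5) → closed; open now [(0,1) g=1 f=10, (1,2) g=1 f=8, (1,3) g=2 f=8, (1,4) g=3 f=8, (1,5) g=4 f=8]
step 3: expand (1,5) (f=8, h=4) → closed; open now [(0,1) g=1 f=10, (1,2) g=1 f=8, (1,3) g=2 f=8, (1,4) g=3 f=8, (2,5) g=5 f=8]
step 4: expand (2,5) (f=8, h=3) → closed; open now [(0,1) g=1 f=10, (1,2) g=1 f=8, (1,3) g=2 f=8, (1,4) g=3 f=8, (3,5) g=6 f=8]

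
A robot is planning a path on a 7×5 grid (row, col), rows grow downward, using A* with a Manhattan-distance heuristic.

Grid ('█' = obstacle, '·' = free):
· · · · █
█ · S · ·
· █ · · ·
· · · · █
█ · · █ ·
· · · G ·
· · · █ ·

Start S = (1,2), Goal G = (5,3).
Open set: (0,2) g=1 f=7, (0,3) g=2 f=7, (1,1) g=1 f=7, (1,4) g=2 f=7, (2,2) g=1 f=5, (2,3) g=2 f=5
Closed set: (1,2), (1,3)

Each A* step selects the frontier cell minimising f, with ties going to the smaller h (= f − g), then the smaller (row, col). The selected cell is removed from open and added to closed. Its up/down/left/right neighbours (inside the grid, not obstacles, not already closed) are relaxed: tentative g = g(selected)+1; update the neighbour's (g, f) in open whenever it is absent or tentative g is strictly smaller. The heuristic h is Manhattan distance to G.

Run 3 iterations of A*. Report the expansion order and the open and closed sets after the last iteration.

order=[(2,3) → (3,3) → (2,2)]; open=[(0,2) g=1 f=7, (0,3) g=2 f=7, (1,1) g=1 f=7, (1,4) g=2 f=7, (2,4) g=3 f=7, (3,2) g=2 f=5]; closed=[(1,2), (1,3), (2,2), (2,3), (3,3)]

step 1: expand (2,3) (f=5, h=3) → closed; open now [(0,2) g=1 f=7, (0,3) g=2 f=7, (1,1) g=1 f=7, (1,4) g=2 f=7, (2,2) g=1 f=5, (2,4) g=3 f=7, (3,3) g=3 f=5]
step 2: expand (3,3) (f=5, h=2) → closed; open now [(0,2) g=1 f=7, (0,3) g=2 f=7, (1,1) g=1 f=7, (1,4) g=2 f=7, (2,2) g=1 f=5, (2,4) g=3 f=7, (3,2) g=4 f=7]
step 3: expand (2,2) (f=5, h=4) → closed; open now [(0,2) g=1 f=7, (0,3) g=2 f=7, (1,1) g=1 f=7, (1,4) g=2 f=7, (2,4) g=3 f=7, (3,2) g=2 f=5]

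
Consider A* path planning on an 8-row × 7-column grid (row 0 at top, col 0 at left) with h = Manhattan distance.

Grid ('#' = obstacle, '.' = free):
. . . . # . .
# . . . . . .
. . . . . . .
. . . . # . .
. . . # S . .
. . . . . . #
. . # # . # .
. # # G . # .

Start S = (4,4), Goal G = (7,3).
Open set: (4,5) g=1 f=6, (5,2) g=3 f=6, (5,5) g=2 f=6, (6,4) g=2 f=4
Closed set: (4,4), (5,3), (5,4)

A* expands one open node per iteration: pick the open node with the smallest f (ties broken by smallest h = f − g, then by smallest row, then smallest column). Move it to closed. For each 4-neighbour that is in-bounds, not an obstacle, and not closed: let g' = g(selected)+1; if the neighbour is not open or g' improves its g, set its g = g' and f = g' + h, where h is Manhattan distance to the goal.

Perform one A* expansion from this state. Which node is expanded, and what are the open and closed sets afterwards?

step 1: expand (6,4) (f=4, h=2) → closed; open now [(4,5) g=1 f=6, (5,2) g=3 f=6, (5,5) g=2 f=6, (7,4) g=3 f=4]

expanded=(6,4); open=[(4,5) g=1 f=6, (5,2) g=3 f=6, (5,5) g=2 f=6, (7,4) g=3 f=4]; closed=[(4,4), (5,3), (5,4), (6,4)]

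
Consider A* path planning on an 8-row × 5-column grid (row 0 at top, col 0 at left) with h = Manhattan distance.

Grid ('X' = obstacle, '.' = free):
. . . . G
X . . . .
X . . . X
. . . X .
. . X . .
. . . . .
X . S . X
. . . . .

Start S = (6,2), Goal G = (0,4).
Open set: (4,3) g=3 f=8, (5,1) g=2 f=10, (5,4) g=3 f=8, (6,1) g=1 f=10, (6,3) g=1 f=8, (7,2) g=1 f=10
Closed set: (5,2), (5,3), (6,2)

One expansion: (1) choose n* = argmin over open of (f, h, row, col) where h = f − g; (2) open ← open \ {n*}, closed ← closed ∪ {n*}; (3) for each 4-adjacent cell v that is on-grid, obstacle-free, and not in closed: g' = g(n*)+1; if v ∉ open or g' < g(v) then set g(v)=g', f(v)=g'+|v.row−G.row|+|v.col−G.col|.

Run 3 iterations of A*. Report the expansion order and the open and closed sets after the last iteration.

order=[(4,3) → (4,4) → (3,4)]; open=[(5,1) g=2 f=10, (5,4) g=3 f=8, (6,1) g=1 f=10, (6,3) g=1 f=8, (7,2) g=1 f=10]; closed=[(3,4), (4,3), (4,4), (5,2), (5,3), (6,2)]

step 1: expand (4,3) (f=8, h=5) → closed; open now [(4,4) g=4 f=8, (5,1) g=2 f=10, (5,4) g=3 f=8, (6,1) g=1 f=10, (6,3) g=1 f=8, (7,2) g=1 f=10]
step 2: expand (4,4) (f=8, h=4) → closed; open now [(3,4) g=5 f=8, (5,1) g=2 f=10, (5,4) g=3 f=8, (6,1) g=1 f=10, (6,3) g=1 f=8, (7,2) g=1 f=10]
step 3: expand (3,4) (f=8, h=3) → closed; open now [(5,1) g=2 f=10, (5,4) g=3 f=8, (6,1) g=1 f=10, (6,3) g=1 f=8, (7,2) g=1 f=10]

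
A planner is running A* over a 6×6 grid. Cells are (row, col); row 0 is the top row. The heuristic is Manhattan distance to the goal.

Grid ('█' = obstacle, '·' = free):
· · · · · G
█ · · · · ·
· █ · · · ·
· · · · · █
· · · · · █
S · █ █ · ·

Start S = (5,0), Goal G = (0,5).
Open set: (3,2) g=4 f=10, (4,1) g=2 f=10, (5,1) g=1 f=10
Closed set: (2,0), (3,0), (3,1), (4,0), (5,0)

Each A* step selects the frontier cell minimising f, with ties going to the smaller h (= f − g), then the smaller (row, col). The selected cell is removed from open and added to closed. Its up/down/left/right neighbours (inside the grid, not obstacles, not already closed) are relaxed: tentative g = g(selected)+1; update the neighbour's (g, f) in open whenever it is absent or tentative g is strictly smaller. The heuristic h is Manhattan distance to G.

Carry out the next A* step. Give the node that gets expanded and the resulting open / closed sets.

expanded=(3,2); open=[(2,2) g=5 f=10, (3,3) g=5 f=10, (4,1) g=2 f=10, (4,2) g=5 f=12, (5,1) g=1 f=10]; closed=[(2,0), (3,0), (3,1), (3,2), (4,0), (5,0)]

step 1: expand (3,2) (f=10, h=6) → closed; open now [(2,2) g=5 f=10, (3,3) g=5 f=10, (4,1) g=2 f=10, (4,2) g=5 f=12, (5,1) g=1 f=10]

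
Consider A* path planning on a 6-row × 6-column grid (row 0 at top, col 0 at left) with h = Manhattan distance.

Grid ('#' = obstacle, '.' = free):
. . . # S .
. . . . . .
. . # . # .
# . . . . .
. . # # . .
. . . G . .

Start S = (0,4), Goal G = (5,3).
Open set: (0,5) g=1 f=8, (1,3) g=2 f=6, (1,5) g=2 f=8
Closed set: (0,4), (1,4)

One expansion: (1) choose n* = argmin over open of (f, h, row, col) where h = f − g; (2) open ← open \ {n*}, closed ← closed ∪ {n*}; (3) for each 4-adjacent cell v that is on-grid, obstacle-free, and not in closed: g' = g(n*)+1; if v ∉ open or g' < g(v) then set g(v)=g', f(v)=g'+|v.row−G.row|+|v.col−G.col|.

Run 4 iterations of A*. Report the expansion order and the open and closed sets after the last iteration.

order=[(1,3) → (2,3) → (3,3) → (3,2)]; open=[(0,5) g=1 f=8, (1,2) g=3 f=8, (1,5) g=2 f=8, (3,1) g=6 f=10, (3,4) g=5 f=8]; closed=[(0,4), (1,3), (1,4), (2,3), (3,2), (3,3)]

step 1: expand (1,3) (f=6, h=4) → closed; open now [(0,5) g=1 f=8, (1,2) g=3 f=8, (1,5) g=2 f=8, (2,3) g=3 f=6]
step 2: expand (2,3) (f=6, h=3) → closed; open now [(0,5) g=1 f=8, (1,2) g=3 f=8, (1,5) g=2 f=8, (3,3) g=4 f=6]
step 3: expand (3,3) (f=6, h=2) → closed; open now [(0,5) g=1 f=8, (1,2) g=3 f=8, (1,5) g=2 f=8, (3,2) g=5 f=8, (3,4) g=5 f=8]
step 4: expand (3,2) (f=8, h=3) → closed; open now [(0,5) g=1 f=8, (1,2) g=3 f=8, (1,5) g=2 f=8, (3,1) g=6 f=10, (3,4) g=5 f=8]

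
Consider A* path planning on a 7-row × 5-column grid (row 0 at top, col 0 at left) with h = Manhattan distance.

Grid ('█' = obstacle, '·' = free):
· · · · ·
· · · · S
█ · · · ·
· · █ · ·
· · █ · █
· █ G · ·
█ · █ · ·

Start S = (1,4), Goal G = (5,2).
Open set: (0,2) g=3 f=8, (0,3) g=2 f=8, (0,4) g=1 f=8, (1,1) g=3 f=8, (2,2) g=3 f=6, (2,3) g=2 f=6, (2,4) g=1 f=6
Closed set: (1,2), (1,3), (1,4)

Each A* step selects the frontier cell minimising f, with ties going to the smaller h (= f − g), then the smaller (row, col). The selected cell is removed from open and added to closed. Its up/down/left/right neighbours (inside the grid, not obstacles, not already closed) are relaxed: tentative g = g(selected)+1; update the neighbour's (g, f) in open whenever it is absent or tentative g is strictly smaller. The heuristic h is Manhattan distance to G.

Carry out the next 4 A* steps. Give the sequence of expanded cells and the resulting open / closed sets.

step 1: expand (2,2) (f=6, h=3) → closed; open now [(0,2) g=3 f=8, (0,3) g=2 f=8, (0,4) g=1 f=8, (1,1) g=3 f=8, (2,1) g=4 f=8, (2,3) g=2 f=6, (2,4) g=1 f=6]
step 2: expand (2,3) (f=6, h=4) → closed; open now [(0,2) g=3 f=8, (0,3) g=2 f=8, (0,4) g=1 f=8, (1,1) g=3 f=8, (2,1) g=4 f=8, (2,4) g=1 f=6, (3,3) g=3 f=6]
step 3: expand (3,3) (f=6, h=3) → closed; open now [(0,2) g=3 f=8, (0,3) g=2 f=8, (0,4) g=1 f=8, (1,1) g=3 f=8, (2,1) g=4 f=8, (2,4) g=1 f=6, (3,4) g=4 f=8, (4,3) g=4 f=6]
step 4: expand (4,3) (f=6, h=2) → closed; open now [(0,2) g=3 f=8, (0,3) g=2 f=8, (0,4) g=1 f=8, (1,1) g=3 f=8, (2,1) g=4 f=8, (2,4) g=1 f=6, (3,4) g=4 f=8, (5,3) g=5 f=6]

order=[(2,2) → (2,3) → (3,3) → (4,3)]; open=[(0,2) g=3 f=8, (0,3) g=2 f=8, (0,4) g=1 f=8, (1,1) g=3 f=8, (2,1) g=4 f=8, (2,4) g=1 f=6, (3,4) g=4 f=8, (5,3) g=5 f=6]; closed=[(1,2), (1,3), (1,4), (2,2), (2,3), (3,3), (4,3)]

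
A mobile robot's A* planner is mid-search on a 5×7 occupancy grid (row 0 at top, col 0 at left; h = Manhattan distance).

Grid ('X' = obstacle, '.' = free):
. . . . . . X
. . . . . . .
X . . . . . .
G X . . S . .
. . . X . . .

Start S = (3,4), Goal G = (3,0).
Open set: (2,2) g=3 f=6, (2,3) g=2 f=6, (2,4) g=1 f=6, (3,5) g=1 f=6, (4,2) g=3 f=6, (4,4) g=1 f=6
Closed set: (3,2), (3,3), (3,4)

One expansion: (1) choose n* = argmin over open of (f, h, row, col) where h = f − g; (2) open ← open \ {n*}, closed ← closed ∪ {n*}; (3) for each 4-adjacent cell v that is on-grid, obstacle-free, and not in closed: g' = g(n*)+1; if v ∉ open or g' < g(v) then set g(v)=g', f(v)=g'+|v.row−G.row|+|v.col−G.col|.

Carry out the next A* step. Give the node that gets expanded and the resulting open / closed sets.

expanded=(2,2); open=[(1,2) g=4 f=8, (2,1) g=4 f=6, (2,3) g=2 f=6, (2,4) g=1 f=6, (3,5) g=1 f=6, (4,2) g=3 f=6, (4,4) g=1 f=6]; closed=[(2,2), (3,2), (3,3), (3,4)]

step 1: expand (2,2) (f=6, h=3) → closed; open now [(1,2) g=4 f=8, (2,1) g=4 f=6, (2,3) g=2 f=6, (2,4) g=1 f=6, (3,5) g=1 f=6, (4,2) g=3 f=6, (4,4) g=1 f=6]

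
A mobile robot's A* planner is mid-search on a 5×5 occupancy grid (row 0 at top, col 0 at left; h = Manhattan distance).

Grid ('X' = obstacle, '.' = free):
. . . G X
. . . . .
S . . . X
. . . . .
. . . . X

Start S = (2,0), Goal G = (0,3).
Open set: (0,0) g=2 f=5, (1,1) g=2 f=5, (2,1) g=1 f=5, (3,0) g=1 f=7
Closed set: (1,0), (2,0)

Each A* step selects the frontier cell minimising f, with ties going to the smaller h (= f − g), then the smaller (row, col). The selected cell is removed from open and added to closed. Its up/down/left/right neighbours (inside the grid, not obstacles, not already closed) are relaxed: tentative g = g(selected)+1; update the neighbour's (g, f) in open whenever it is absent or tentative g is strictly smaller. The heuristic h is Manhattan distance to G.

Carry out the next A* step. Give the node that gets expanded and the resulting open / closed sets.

step 1: expand (0,0) (f=5, h=3) → closed; open now [(0,1) g=3 f=5, (1,1) g=2 f=5, (2,1) g=1 f=5, (3,0) g=1 f=7]

expanded=(0,0); open=[(0,1) g=3 f=5, (1,1) g=2 f=5, (2,1) g=1 f=5, (3,0) g=1 f=7]; closed=[(0,0), (1,0), (2,0)]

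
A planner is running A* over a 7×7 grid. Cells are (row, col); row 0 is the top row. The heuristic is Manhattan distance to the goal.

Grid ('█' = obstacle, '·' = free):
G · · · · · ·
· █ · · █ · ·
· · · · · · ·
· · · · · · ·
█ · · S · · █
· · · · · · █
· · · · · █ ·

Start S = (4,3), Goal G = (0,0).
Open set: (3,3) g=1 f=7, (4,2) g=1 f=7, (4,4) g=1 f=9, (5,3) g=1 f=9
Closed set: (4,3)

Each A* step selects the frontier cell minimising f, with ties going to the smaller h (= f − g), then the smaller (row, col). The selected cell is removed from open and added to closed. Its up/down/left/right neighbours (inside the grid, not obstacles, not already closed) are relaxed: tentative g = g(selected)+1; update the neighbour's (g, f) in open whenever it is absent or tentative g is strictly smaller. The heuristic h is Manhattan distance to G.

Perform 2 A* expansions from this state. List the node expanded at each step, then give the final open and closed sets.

order=[(3,3) → (2,3)]; open=[(1,3) g=3 f=7, (2,2) g=3 f=7, (2,4) g=3 f=9, (3,2) g=2 f=7, (3,4) g=2 f=9, (4,2) g=1 f=7, (4,4) g=1 f=9, (5,3) g=1 f=9]; closed=[(2,3), (3,3), (4,3)]

step 1: expand (3,3) (f=7, h=6) → closed; open now [(2,3) g=2 f=7, (3,2) g=2 f=7, (3,4) g=2 f=9, (4,2) g=1 f=7, (4,4) g=1 f=9, (5,3) g=1 f=9]
step 2: expand (2,3) (f=7, h=5) → closed; open now [(1,3) g=3 f=7, (2,2) g=3 f=7, (2,4) g=3 f=9, (3,2) g=2 f=7, (3,4) g=2 f=9, (4,2) g=1 f=7, (4,4) g=1 f=9, (5,3) g=1 f=9]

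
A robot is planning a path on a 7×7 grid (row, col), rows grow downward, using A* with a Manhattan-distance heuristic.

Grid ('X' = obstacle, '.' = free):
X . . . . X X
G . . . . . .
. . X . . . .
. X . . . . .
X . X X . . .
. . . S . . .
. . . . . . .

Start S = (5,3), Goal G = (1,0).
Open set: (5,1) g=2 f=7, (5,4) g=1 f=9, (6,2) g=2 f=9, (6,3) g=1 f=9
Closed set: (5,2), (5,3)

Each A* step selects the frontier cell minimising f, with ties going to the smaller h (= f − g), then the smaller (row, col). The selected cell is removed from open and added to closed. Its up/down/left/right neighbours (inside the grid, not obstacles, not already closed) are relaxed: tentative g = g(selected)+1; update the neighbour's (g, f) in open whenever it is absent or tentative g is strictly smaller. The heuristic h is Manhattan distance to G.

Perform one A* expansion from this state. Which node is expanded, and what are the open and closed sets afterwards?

step 1: expand (5,1) (f=7, h=5) → closed; open now [(4,1) g=3 f=7, (5,0) g=3 f=7, (5,4) g=1 f=9, (6,1) g=3 f=9, (6,2) g=2 f=9, (6,3) g=1 f=9]

expanded=(5,1); open=[(4,1) g=3 f=7, (5,0) g=3 f=7, (5,4) g=1 f=9, (6,1) g=3 f=9, (6,2) g=2 f=9, (6,3) g=1 f=9]; closed=[(5,1), (5,2), (5,3)]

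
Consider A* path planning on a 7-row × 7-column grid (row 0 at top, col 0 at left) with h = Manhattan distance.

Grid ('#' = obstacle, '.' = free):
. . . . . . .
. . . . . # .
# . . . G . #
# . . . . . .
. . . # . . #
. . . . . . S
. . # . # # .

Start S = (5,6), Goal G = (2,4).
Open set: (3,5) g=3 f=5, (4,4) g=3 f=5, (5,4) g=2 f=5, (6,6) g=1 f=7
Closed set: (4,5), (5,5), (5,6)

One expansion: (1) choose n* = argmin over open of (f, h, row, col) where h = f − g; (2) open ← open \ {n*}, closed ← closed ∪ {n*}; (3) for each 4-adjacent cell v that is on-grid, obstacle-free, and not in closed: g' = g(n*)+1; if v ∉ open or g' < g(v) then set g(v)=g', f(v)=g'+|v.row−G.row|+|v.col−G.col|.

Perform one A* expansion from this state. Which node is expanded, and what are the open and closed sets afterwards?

step 1: expand (3,5) (f=5, h=2) → closed; open now [(2,5) g=4 f=5, (3,4) g=4 f=5, (3,6) g=4 f=7, (4,4) g=3 f=5, (5,4) g=2 f=5, (6,6) g=1 f=7]

expanded=(3,5); open=[(2,5) g=4 f=5, (3,4) g=4 f=5, (3,6) g=4 f=7, (4,4) g=3 f=5, (5,4) g=2 f=5, (6,6) g=1 f=7]; closed=[(3,5), (4,5), (5,5), (5,6)]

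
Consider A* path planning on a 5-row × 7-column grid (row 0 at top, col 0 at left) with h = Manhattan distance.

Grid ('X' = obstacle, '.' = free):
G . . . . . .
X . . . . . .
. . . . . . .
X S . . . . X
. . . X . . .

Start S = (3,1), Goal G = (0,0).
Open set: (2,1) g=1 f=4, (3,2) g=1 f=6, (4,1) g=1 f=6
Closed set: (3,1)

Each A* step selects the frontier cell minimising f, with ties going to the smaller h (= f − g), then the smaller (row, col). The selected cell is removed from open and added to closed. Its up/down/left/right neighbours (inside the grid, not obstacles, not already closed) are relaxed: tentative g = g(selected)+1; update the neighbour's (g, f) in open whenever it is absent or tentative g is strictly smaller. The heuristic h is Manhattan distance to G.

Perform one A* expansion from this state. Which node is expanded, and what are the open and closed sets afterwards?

step 1: expand (2,1) (f=4, h=3) → closed; open now [(1,1) g=2 f=4, (2,0) g=2 f=4, (2,2) g=2 f=6, (3,2) g=1 f=6, (4,1) g=1 f=6]

expanded=(2,1); open=[(1,1) g=2 f=4, (2,0) g=2 f=4, (2,2) g=2 f=6, (3,2) g=1 f=6, (4,1) g=1 f=6]; closed=[(2,1), (3,1)]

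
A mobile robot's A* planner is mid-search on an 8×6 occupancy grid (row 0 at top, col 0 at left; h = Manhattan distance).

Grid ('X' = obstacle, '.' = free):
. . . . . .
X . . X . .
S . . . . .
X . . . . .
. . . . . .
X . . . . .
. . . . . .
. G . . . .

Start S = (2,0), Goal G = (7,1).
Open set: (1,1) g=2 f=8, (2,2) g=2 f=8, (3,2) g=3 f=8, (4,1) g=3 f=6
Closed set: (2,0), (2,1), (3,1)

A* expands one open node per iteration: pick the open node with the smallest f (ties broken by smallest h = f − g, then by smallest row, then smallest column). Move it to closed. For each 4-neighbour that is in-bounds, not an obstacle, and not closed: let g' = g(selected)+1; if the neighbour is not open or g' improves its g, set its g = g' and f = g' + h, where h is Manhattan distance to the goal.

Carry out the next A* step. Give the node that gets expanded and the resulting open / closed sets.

step 1: expand (4,1) (f=6, h=3) → closed; open now [(1,1) g=2 f=8, (2,2) g=2 f=8, (3,2) g=3 f=8, (4,0) g=4 f=8, (4,2) g=4 f=8, (5,1) g=4 f=6]

expanded=(4,1); open=[(1,1) g=2 f=8, (2,2) g=2 f=8, (3,2) g=3 f=8, (4,0) g=4 f=8, (4,2) g=4 f=8, (5,1) g=4 f=6]; closed=[(2,0), (2,1), (3,1), (4,1)]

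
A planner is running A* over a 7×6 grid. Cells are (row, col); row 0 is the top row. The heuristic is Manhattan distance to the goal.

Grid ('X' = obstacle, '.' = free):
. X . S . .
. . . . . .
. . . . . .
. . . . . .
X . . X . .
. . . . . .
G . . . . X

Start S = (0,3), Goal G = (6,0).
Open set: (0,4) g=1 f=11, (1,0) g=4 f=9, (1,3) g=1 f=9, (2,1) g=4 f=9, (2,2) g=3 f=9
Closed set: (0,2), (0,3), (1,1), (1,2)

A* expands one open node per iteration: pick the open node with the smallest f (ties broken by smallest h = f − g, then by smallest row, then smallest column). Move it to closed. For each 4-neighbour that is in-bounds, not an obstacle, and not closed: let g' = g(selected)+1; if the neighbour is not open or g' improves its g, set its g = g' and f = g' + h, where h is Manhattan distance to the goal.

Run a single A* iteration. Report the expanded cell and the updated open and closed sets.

expanded=(1,0); open=[(0,0) g=5 f=11, (0,4) g=1 f=11, (1,3) g=1 f=9, (2,0) g=5 f=9, (2,1) g=4 f=9, (2,2) g=3 f=9]; closed=[(0,2), (0,3), (1,0), (1,1), (1,2)]

step 1: expand (1,0) (f=9, h=5) → closed; open now [(0,0) g=5 f=11, (0,4) g=1 f=11, (1,3) g=1 f=9, (2,0) g=5 f=9, (2,1) g=4 f=9, (2,2) g=3 f=9]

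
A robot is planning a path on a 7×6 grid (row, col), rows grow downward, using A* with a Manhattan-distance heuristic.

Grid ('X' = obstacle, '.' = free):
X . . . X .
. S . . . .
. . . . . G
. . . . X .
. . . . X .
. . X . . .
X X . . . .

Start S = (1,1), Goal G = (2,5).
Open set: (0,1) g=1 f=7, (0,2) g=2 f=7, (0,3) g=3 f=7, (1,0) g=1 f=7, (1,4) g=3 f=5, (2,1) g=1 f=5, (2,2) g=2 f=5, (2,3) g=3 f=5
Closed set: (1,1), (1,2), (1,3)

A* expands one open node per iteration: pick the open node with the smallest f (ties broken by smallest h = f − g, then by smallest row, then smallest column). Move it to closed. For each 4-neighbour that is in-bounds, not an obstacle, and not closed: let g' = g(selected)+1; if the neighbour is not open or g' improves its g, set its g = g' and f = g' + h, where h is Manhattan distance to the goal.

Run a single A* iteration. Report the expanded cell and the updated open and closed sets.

expanded=(1,4); open=[(0,1) g=1 f=7, (0,2) g=2 f=7, (0,3) g=3 f=7, (1,0) g=1 f=7, (1,5) g=4 f=5, (2,1) g=1 f=5, (2,2) g=2 f=5, (2,3) g=3 f=5, (2,4) g=4 f=5]; closed=[(1,1), (1,2), (1,3), (1,4)]

step 1: expand (1,4) (f=5, h=2) → closed; open now [(0,1) g=1 f=7, (0,2) g=2 f=7, (0,3) g=3 f=7, (1,0) g=1 f=7, (1,5) g=4 f=5, (2,1) g=1 f=5, (2,2) g=2 f=5, (2,3) g=3 f=5, (2,4) g=4 f=5]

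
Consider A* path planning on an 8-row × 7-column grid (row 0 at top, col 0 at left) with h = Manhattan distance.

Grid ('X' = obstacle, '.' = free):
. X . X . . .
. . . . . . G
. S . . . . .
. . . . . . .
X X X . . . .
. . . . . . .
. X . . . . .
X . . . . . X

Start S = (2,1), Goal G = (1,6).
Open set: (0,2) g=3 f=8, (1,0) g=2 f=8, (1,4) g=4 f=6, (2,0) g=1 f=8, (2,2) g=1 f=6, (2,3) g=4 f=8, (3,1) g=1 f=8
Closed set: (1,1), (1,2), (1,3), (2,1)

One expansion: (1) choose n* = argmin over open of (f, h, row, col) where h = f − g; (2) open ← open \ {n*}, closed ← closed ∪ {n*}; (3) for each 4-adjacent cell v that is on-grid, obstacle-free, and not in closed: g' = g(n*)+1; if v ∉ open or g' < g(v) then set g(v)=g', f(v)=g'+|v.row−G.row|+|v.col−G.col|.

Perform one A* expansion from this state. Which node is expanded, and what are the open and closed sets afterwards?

step 1: expand (1,4) (f=6, h=2) → closed; open now [(0,2) g=3 f=8, (0,4) g=5 f=8, (1,0) g=2 f=8, (1,5) g=5 f=6, (2,0) g=1 f=8, (2,2) g=1 f=6, (2,3) g=4 f=8, (2,4) g=5 f=8, (3,1) g=1 f=8]

expanded=(1,4); open=[(0,2) g=3 f=8, (0,4) g=5 f=8, (1,0) g=2 f=8, (1,5) g=5 f=6, (2,0) g=1 f=8, (2,2) g=1 f=6, (2,3) g=4 f=8, (2,4) g=5 f=8, (3,1) g=1 f=8]; closed=[(1,1), (1,2), (1,3), (1,4), (2,1)]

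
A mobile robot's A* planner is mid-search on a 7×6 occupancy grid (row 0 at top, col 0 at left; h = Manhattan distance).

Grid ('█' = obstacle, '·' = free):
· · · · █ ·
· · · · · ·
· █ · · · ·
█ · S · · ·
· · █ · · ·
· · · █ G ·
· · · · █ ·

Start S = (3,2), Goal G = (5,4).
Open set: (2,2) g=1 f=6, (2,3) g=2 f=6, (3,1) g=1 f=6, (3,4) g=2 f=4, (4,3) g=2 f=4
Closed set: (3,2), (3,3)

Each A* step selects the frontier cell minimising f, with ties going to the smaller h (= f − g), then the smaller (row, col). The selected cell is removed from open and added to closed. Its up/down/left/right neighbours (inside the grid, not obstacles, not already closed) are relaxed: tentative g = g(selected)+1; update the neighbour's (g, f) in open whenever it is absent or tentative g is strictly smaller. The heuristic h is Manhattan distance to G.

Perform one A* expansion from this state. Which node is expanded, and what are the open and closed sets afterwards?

expanded=(3,4); open=[(2,2) g=1 f=6, (2,3) g=2 f=6, (2,4) g=3 f=6, (3,1) g=1 f=6, (3,5) g=3 f=6, (4,3) g=2 f=4, (4,4) g=3 f=4]; closed=[(3,2), (3,3), (3,4)]

step 1: expand (3,4) (f=4, h=2) → closed; open now [(2,2) g=1 f=6, (2,3) g=2 f=6, (2,4) g=3 f=6, (3,1) g=1 f=6, (3,5) g=3 f=6, (4,3) g=2 f=4, (4,4) g=3 f=4]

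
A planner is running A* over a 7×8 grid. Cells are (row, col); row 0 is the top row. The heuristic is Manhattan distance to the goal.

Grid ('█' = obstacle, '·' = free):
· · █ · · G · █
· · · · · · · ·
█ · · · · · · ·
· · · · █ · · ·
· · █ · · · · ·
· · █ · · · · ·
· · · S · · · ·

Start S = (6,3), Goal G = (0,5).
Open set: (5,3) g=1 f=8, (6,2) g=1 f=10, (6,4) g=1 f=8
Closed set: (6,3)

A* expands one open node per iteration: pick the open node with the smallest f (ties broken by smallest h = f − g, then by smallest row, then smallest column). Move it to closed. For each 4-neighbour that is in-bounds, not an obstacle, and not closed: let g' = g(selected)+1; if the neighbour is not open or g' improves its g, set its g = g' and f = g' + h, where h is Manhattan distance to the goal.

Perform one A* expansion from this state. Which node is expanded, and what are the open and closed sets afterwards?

step 1: expand (5,3) (f=8, h=7) → closed; open now [(4,3) g=2 f=8, (5,4) g=2 f=8, (6,2) g=1 f=10, (6,4) g=1 f=8]

expanded=(5,3); open=[(4,3) g=2 f=8, (5,4) g=2 f=8, (6,2) g=1 f=10, (6,4) g=1 f=8]; closed=[(5,3), (6,3)]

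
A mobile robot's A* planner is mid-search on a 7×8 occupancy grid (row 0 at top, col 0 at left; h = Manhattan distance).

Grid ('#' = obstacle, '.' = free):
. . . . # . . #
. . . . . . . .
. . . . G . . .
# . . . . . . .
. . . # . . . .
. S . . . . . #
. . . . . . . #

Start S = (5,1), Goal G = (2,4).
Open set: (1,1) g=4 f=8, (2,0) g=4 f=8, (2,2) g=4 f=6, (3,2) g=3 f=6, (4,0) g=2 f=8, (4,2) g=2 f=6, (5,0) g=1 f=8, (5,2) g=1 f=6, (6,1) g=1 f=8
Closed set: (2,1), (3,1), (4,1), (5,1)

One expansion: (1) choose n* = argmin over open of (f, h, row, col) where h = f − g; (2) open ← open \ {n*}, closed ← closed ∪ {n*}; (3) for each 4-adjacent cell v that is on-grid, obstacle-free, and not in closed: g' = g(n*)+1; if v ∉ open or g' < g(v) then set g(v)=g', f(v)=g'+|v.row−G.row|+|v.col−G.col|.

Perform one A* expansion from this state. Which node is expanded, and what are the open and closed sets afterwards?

expanded=(2,2); open=[(1,1) g=4 f=8, (1,2) g=5 f=8, (2,0) g=4 f=8, (2,3) g=5 f=6, (3,2) g=3 f=6, (4,0) g=2 f=8, (4,2) g=2 f=6, (5,0) g=1 f=8, (5,2) g=1 f=6, (6,1) g=1 f=8]; closed=[(2,1), (2,2), (3,1), (4,1), (5,1)]

step 1: expand (2,2) (f=6, h=2) → closed; open now [(1,1) g=4 f=8, (1,2) g=5 f=8, (2,0) g=4 f=8, (2,3) g=5 f=6, (3,2) g=3 f=6, (4,0) g=2 f=8, (4,2) g=2 f=6, (5,0) g=1 f=8, (5,2) g=1 f=6, (6,1) g=1 f=8]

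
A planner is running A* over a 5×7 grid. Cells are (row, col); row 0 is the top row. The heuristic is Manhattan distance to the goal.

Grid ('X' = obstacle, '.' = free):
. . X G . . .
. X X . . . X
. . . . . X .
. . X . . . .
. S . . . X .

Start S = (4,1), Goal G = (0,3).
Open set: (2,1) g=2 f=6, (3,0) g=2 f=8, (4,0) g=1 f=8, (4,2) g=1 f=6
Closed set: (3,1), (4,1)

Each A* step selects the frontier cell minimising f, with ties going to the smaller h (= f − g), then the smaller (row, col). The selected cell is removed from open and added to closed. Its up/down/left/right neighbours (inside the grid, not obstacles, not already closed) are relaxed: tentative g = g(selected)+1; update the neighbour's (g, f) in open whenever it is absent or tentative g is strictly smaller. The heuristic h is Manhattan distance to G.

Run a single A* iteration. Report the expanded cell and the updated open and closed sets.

expanded=(2,1); open=[(2,0) g=3 f=8, (2,2) g=3 f=6, (3,0) g=2 f=8, (4,0) g=1 f=8, (4,2) g=1 f=6]; closed=[(2,1), (3,1), (4,1)]

step 1: expand (2,1) (f=6, h=4) → closed; open now [(2,0) g=3 f=8, (2,2) g=3 f=6, (3,0) g=2 f=8, (4,0) g=1 f=8, (4,2) g=1 f=6]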